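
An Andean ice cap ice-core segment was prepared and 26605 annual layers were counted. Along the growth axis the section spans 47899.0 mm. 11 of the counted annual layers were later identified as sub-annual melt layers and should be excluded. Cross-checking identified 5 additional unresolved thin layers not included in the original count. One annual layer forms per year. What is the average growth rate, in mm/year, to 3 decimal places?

1.801 mm/year

True annual layer count = 26605 − 11 + 5 = 26599.
47899.0 mm over 26599 years gives 47899.0 / 26599 ≈ 1.801 mm/year.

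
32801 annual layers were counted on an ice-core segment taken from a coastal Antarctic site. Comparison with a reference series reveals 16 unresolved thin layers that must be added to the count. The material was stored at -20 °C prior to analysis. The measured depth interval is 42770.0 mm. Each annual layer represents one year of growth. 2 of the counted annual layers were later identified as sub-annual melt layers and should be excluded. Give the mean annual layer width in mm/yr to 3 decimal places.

After corrections the count is 32801 − 2 + 16 = 32815 annual layers.
42770.0 mm over 32815 years gives 42770.0 / 32815 ≈ 1.303 mm/yr.

1.303 mm/yr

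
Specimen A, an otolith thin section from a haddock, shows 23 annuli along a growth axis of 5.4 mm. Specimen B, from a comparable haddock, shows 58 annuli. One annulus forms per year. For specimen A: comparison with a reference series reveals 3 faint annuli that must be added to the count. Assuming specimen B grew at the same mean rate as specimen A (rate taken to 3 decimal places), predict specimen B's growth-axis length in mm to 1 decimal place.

Specimen A: adjusted count: 23 + 3 = 26 annuli.
A: Extension rate ≈ 5.4 / 26 = 0.208 mm/year.
Length of B = 0.208 × 58 = 12.1 mm.

12.1 mm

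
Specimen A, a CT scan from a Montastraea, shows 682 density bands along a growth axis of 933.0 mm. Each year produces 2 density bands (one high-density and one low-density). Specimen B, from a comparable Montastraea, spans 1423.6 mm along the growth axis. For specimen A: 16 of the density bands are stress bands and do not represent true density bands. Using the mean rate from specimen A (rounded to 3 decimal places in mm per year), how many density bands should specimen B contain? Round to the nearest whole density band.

Specimen A: adjusted count: 682 − 16 = 666 density bands.
Specimen A: with 2 density bands per year, 666 / 2 = 333 years.
A: Extension rate ≈ 933.0 / 333 = 2.802 mm/year.
Specimen B: 1423.6 mm / 2.802 mm per year = 508.07 years; at 2 density bands per year that is 508.07 × 2 ≈ 1016 density bands.

1016 density bands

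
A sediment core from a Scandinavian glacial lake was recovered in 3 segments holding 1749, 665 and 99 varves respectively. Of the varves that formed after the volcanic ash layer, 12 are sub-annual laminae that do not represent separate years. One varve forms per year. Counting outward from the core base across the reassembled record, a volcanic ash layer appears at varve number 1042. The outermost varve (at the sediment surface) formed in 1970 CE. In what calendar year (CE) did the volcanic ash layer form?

511 CE

Total varves = 1749 + 665 + 99 = 2513.
2513 − 1042 = 1471 varves lie beyond the volcanic ash layer toward the sediment surface.
1471 − 12 false = 1459 true varves after the volcanic ash layer.
1970 − 1459 = 511 CE.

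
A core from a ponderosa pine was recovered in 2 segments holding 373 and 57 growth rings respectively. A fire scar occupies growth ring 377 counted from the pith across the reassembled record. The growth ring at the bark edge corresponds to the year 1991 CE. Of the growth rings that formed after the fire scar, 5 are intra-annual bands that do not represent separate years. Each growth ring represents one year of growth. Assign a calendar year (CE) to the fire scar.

1943 CE

Total growth rings = 373 + 57 = 430.
430 − 377 = 53 growth rings lie beyond the fire scar toward the bark edge.
Removing the 5 false growth rings leaves 53 − 5 = 48 true growth rings beyond the fire scar.
The growth ring at the bark edge is 1991 CE, so the fire scar dates to 1991 − 48 = 1943 CE.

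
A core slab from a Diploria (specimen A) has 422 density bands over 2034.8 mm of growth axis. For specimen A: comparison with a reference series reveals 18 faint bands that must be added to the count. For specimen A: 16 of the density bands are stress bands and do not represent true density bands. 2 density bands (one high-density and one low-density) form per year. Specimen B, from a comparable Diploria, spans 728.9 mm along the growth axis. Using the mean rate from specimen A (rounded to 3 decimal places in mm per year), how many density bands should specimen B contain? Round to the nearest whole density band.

Specimen A: adjusted count: 422 − 16 + 18 = 424 density bands.
Specimen A: with 2 density bands per year, 424 / 2 = 212 years.
A: Extension rate ≈ 2034.8 / 212 = 9.598 mm/yr.
Specimen B: 728.9 mm / 9.598 mm per year = 75.94 years; at 2 density bands per year that is 75.94 × 2 ≈ 152 density bands.

152 density bands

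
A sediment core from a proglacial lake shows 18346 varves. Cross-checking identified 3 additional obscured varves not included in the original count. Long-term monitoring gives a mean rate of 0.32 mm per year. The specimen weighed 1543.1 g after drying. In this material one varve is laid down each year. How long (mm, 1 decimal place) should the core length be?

After corrections the count is 18346 + 3 = 18349 varves.
18349 years at 0.32 mm/year gives 0.32 × 18349 = 5871.7 mm.

5871.7 mm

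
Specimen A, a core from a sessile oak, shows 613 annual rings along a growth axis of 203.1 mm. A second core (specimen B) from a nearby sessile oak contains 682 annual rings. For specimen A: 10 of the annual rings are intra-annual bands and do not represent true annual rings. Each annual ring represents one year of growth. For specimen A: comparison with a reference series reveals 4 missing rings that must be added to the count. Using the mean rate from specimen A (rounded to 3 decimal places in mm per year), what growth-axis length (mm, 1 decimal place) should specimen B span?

228.5 mm

Specimen A: adjusted count: 613 − 10 + 4 = 607 annual rings.
A: Mean rate = 203.1 mm / 607 years ≈ 0.335 mm per year.
Length of B = 0.335 × 682 = 228.5 mm.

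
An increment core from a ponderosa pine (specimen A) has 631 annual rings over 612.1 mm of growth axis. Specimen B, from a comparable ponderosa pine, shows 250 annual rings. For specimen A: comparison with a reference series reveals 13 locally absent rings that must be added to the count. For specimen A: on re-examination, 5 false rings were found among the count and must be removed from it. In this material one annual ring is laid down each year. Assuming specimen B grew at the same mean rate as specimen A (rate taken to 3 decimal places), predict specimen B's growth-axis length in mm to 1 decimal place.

Specimen A: correcting the raw count gives 631 − 5 + 13 = 639 true annual rings.
A: Mean rate = 612.1 mm / 639 years ≈ 0.958 mm/year.
Length of B = 0.958 × 250 = 239.5 mm.

239.5 mm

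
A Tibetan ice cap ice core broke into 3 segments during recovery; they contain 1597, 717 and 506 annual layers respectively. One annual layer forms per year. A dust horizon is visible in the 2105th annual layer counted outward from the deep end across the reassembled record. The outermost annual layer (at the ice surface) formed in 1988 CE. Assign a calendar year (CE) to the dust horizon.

Total annual layers = 1597 + 717 + 506 = 2820.
The dust horizon sits at annual layer 2105 from the deep end, so 2820 − 2105 = 715 annual layers formed after it.
Counting back 715 years from 1988 CE places the dust horizon in 1988 − 715 = 1273 CE.

1273 CE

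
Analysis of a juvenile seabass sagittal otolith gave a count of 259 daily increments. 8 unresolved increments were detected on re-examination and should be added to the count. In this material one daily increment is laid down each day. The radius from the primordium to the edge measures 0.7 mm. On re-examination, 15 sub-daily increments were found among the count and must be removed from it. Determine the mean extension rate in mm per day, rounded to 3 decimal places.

0.003 mm per day

Correcting the raw count gives 259 − 15 + 8 = 252 true daily increments.
0.7 mm over 252 days gives 0.7 / 252 ≈ 0.003 mm per day.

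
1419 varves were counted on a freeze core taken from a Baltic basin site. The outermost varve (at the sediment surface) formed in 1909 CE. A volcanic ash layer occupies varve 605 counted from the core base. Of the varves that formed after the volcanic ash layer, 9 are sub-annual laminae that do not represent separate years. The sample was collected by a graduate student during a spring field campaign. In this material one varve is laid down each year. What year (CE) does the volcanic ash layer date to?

1419 − 605 = 814 varves lie beyond the volcanic ash layer toward the sediment surface.
Removing the 9 false varves leaves 814 − 9 = 805 true varves beyond the volcanic ash layer.
The varve at the sediment surface is 1909 CE, so the volcanic ash layer dates to 1909 − 805 = 1104 CE.

1104 CE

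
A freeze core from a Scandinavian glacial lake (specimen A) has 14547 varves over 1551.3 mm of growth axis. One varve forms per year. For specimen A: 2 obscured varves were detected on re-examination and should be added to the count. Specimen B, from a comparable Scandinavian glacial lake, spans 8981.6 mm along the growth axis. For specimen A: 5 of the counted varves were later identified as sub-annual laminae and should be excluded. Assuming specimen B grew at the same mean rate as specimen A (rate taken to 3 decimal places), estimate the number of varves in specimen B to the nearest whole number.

83940 varves

Specimen A: correcting the raw count gives 14547 − 5 + 2 = 14544 true varves.
A: Extension rate ≈ 1551.3 / 14544 = 0.107 mm/yr.
Specimen B: 8981.6 mm / 0.107 mm per year = 83940.19 years ≈ 83940 varves.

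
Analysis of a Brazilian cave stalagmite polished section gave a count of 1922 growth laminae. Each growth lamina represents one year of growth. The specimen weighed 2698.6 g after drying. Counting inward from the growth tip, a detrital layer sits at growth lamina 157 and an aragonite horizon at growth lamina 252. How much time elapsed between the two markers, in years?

95 years

The two markers are separated by 252 − 157 = 95 growth laminae.
At one growth lamina per year, 95 years elapsed between them.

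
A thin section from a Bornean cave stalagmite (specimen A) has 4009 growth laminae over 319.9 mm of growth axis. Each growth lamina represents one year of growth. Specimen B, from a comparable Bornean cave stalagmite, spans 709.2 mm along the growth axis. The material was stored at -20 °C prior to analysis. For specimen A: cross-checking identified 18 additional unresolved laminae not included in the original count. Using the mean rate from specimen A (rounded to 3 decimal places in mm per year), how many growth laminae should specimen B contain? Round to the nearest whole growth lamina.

8977 growth laminae

Specimen A: after corrections the count is 4009 + 18 = 4027 growth laminae.
A: Extension rate ≈ 319.9 / 4027 = 0.079 mm/yr.
B spans 709.2 / 0.079 = 8977.22 years ≈ 8977 growth laminae.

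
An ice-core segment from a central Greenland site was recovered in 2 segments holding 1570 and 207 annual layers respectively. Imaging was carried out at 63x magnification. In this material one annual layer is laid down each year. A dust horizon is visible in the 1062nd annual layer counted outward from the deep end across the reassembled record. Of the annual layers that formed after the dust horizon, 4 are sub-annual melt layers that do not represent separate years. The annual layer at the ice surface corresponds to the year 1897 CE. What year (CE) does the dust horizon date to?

Total annual layers = 1570 + 207 = 1777.
The dust horizon sits at annual layer 1062 from the deep end, so 1777 − 1062 = 715 annual layers formed after it.
Removing the 4 false annual layers leaves 715 − 4 = 711 true annual layers beyond the dust horizon.
Counting back 711 years from 1897 CE places the dust horizon in 1897 − 711 = 1186 CE.

1186 CE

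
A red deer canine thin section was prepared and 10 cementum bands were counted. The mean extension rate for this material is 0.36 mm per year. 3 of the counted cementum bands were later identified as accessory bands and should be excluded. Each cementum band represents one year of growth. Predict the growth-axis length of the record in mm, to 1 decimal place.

2.5 mm

True cementum band count = 10 − 3 = 7.
Predicted length = 0.36 mm/year × 7 years = 2.5 mm.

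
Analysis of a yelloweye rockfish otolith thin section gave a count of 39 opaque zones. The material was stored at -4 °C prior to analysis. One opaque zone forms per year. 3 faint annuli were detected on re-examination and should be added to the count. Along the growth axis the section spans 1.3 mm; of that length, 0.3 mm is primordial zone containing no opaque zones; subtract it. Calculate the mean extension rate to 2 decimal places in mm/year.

Adjusted count: 39 + 3 = 42 opaque zones.
Net length = 1.3 − 0.3 = 1.0 mm.
Extension rate ≈ 1.0 / 42 = 0.02 mm/year.

0.02 mm/year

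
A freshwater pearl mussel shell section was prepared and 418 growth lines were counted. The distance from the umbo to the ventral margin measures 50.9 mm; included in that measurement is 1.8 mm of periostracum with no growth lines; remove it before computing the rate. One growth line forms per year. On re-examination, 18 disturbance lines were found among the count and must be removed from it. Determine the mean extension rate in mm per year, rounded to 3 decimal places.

True growth line count = 418 − 18 = 400.
Removing the 1.8 mm offcut leaves 50.9 − 1.8 = 49.1 mm.
Mean rate = 49.1 mm / 400 years ≈ 0.123 mm per year.

0.123 mm per year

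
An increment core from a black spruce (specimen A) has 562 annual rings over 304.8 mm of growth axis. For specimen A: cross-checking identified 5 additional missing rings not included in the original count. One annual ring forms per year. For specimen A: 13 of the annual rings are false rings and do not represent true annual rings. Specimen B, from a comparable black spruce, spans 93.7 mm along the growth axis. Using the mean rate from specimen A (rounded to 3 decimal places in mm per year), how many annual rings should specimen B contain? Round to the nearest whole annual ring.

Specimen A: true annual ring count = 562 − 13 + 5 = 554.
A: Extension rate ≈ 304.8 / 554 = 0.550 mm/year.
B spans 93.7 / 0.550 = 170.36 years ≈ 170 annual rings.

170 annual rings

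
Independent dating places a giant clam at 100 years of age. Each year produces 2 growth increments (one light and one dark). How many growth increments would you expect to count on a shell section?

200 growth increments

100 years at 2 growth increments per year gives 100 × 2 = 200 growth increments.
So 200 growth increments should be present.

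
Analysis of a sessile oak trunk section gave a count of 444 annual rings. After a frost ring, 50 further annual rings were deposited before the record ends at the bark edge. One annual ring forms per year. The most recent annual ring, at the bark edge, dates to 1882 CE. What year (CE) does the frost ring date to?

1832 CE

50 annual rings formed after the frost ring.
1882 − 50 = 1832 CE.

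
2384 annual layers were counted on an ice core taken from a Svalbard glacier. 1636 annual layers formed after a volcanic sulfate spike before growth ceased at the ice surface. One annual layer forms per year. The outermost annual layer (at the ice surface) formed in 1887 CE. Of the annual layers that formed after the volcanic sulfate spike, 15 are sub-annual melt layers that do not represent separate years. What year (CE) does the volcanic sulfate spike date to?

1636 annual layers formed after the volcanic sulfate spike.
Removing the 15 false annual layers leaves 1636 − 15 = 1621 true annual layers beyond the volcanic sulfate spike.
The annual layer at the ice surface is 1887 CE, so the volcanic sulfate spike dates to 1887 − 1621 = 266 CE.

266 CE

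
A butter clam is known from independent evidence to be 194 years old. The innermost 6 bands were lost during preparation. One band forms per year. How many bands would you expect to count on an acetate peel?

At one band per year, 194 years correspond to 194 bands.
Less the 6 uncaptured bands: 194 − 6 = 188.

188 bands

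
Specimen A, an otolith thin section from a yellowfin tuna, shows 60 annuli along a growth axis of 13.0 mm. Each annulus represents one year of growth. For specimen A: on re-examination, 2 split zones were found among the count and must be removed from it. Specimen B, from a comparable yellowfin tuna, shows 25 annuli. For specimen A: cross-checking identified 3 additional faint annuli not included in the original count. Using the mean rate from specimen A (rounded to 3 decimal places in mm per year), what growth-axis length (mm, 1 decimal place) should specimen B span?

5.3 mm

Specimen A: correcting the raw count gives 60 − 2 + 3 = 61 true annuli.
A: Mean rate = 13.0 mm / 61 years ≈ 0.213 mm/year.
Length of B = 0.213 × 25 = 5.3 mm.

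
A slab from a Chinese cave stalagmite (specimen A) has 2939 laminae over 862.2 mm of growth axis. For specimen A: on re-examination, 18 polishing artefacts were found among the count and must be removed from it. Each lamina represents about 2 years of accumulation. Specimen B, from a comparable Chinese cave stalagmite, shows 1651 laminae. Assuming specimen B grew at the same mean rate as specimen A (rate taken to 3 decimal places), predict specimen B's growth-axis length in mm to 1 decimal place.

Specimen A: adjusted count: 2939 − 18 = 2921 laminae.
Specimen A: multiplying by 2 years per lamina: 2921 × 2 = 5842 years.
A: Mean rate = 862.2 mm / 5842 years ≈ 0.148 mm/yr.
Specimen B: 1651 laminae at 2 years each span 1651 × 2 = 3302 years. For B, 0.148 mm/year × 3302 years = 488.7 mm.

488.7 mm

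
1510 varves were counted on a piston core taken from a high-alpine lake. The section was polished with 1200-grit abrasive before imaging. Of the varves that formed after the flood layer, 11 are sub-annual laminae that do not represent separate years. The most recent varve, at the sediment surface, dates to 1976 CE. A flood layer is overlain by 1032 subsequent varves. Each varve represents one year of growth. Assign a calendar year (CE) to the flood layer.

955 CE

1032 varves post-date the flood layer.
Removing the 11 false varves leaves 1032 − 11 = 1021 true varves beyond the flood layer.
The varve at the sediment surface is 1976 CE, so the flood layer dates to 1976 − 1021 = 955 CE.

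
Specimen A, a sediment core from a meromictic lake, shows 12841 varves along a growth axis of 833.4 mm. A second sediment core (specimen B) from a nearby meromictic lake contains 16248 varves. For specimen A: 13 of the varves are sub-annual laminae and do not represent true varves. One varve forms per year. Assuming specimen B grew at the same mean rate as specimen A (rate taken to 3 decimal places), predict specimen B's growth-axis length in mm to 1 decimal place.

1056.1 mm

Specimen A: after corrections the count is 12841 − 13 = 12828 varves.
A: Mean rate = 833.4 mm / 12828 years ≈ 0.065 mm/year.
Length of B = 0.065 × 16248 = 1056.1 mm.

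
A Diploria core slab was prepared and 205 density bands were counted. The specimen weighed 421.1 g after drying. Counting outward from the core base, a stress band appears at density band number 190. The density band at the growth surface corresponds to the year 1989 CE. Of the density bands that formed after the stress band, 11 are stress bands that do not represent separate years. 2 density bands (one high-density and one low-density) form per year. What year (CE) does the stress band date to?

1987 CE

The stress band sits at density band 190 from the core base, so 205 − 190 = 15 density bands formed after it.
15 − 11 false = 4 true density bands after the stress band.
Dividing by 2 density bands per year: 4 / 2 = 2 years.
1989 − 2 = 1987 CE.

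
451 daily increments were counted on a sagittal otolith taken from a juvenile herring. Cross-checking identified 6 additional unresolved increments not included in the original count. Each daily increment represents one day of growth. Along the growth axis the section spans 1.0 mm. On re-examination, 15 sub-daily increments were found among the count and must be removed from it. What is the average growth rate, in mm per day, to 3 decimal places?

0.002 mm per day

Correcting the raw count gives 451 − 15 + 6 = 442 true daily increments.
Mean rate = 1.0 mm / 442 days ≈ 0.002 mm per day.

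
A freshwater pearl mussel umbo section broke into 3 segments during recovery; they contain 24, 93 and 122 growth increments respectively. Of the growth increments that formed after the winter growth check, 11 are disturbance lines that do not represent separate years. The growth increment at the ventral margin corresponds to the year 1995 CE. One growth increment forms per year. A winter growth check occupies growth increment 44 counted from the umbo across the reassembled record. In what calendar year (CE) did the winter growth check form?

Total growth increments = 24 + 93 + 122 = 239.
The winter growth check sits at growth increment 44 from the umbo, so 239 − 44 = 195 growth increments formed after it.
195 − 11 false = 184 true growth increments after the winter growth check.
Counting back 184 years from 1995 CE places the winter growth check in 1995 − 184 = 1811 CE.

1811 CE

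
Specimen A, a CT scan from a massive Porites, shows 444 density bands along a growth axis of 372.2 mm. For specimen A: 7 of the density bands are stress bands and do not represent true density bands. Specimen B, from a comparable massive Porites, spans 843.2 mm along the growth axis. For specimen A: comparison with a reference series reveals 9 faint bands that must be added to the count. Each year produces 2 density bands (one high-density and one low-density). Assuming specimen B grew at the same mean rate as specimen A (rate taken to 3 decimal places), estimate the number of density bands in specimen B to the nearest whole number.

Specimen A: after corrections the count is 444 − 7 + 9 = 446 density bands.
Specimen A: 446 density bands at 2 per year is 446 / 2 = 223 years.
A: 372.2 mm over 223 years gives 372.2 / 223 ≈ 1.669 mm per year.
For B, 843.2 / 1.669 = 505.21 years; at 2 density bands per year that is 505.21 × 2 ≈ 1010 density bands.

1010 density bands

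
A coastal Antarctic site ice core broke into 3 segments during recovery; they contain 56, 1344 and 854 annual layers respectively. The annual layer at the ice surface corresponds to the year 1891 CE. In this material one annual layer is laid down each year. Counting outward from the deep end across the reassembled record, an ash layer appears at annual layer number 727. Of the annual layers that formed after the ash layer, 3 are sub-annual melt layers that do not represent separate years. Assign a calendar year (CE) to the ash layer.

367 CE

Total annual layers = 56 + 1344 + 854 = 2254.
2254 − 727 = 1527 annual layers lie beyond the ash layer toward the ice surface.
Removing the 3 false annual layers leaves 1527 − 3 = 1524 true annual layers beyond the ash layer.
Counting back 1524 years from 1891 CE places the ash layer in 1891 − 1524 = 367 CE.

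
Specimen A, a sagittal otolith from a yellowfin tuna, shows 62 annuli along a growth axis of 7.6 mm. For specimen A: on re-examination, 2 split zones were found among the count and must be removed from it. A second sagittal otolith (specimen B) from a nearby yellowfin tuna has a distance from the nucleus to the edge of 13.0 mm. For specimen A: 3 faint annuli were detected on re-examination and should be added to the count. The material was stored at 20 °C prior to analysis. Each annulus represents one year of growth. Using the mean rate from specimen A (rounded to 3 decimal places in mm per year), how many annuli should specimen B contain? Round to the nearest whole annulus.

107 annuli

Specimen A: adjusted count: 62 − 2 + 3 = 63 annuli.
A: Mean rate = 7.6 mm / 63 years ≈ 0.121 mm/year.
Specimen B: 13.0 mm / 0.121 mm per year = 107.44 years ≈ 107 annuli.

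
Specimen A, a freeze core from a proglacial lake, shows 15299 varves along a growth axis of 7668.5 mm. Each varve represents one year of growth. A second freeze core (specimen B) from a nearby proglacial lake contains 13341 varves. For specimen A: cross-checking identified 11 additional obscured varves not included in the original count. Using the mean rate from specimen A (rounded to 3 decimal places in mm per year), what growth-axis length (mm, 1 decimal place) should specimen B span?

6683.8 mm

Specimen A: correcting the raw count gives 15299 + 11 = 15310 true varves.
A: 7668.5 mm over 15310 years gives 7668.5 / 15310 ≈ 0.501 mm/yr.
For B, 0.501 mm/year × 13341 years = 6683.8 mm.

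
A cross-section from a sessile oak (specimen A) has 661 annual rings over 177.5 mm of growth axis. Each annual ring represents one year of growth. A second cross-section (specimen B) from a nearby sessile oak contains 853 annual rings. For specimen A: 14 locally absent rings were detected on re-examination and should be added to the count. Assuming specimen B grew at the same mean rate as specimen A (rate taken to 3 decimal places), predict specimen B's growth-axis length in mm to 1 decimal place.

224.3 mm

Specimen A: true annual ring count = 661 + 14 = 675.
A: Mean rate = 177.5 mm / 675 years ≈ 0.263 mm/year.
Length of B = 0.263 × 853 = 224.3 mm.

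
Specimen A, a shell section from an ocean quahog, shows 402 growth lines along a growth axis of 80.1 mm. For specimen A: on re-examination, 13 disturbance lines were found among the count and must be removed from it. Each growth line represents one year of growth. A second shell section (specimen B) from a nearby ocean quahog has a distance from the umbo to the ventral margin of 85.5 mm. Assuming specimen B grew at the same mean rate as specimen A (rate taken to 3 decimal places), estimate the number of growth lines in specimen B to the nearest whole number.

Specimen A: correcting the raw count gives 402 − 13 = 389 true growth lines.
A: Extension rate ≈ 80.1 / 389 = 0.206 mm/yr.
Specimen B: 85.5 mm / 0.206 mm per year = 415.05 years ≈ 415 growth lines.

415 growth lines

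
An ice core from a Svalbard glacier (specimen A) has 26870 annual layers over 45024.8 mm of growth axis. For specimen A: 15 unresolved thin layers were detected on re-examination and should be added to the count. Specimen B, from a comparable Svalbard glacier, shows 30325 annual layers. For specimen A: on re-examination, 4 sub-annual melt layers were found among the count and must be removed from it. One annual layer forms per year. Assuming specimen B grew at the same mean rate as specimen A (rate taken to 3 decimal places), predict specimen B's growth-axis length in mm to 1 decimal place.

Specimen A: true annual layer count = 26870 − 4 + 15 = 26881.
A: Extension rate ≈ 45024.8 / 26881 = 1.675 mm/yr.
For B, 1.675 mm/year × 30325 years = 50794.4 mm.

50794.4 mm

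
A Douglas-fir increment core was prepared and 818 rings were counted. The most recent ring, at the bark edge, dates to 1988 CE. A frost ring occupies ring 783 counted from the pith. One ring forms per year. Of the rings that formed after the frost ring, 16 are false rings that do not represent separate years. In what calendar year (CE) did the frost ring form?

818 − 783 = 35 rings lie beyond the frost ring toward the bark edge.
35 − 16 false = 19 true rings after the frost ring.
Counting back 19 years from 1988 CE places the frost ring in 1988 − 19 = 1969 CE.

1969 CE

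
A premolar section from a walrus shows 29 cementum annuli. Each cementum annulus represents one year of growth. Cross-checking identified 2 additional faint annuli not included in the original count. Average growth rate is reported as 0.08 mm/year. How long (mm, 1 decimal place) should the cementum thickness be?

Adjusted count: 29 + 2 = 31 cementum annuli.
Length ≈ 0.08 × 31 = 2.5 mm.

2.5 mm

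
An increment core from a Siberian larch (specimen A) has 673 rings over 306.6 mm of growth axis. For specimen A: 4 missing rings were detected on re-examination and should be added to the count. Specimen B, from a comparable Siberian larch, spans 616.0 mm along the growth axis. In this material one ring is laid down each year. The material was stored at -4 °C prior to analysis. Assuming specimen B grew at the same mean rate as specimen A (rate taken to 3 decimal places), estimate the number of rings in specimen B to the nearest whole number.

Specimen A: correcting the raw count gives 673 + 4 = 677 true rings.
A: Extension rate ≈ 306.6 / 677 = 0.453 mm per year.
B spans 616.0 / 0.453 = 1359.82 years ≈ 1360 rings.

1360 rings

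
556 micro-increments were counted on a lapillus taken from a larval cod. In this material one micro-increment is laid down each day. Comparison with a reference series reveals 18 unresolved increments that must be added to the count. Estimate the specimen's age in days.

574 days

True micro-increment count = 556 + 18 = 574.
One micro-increment per day makes the duration 574 days.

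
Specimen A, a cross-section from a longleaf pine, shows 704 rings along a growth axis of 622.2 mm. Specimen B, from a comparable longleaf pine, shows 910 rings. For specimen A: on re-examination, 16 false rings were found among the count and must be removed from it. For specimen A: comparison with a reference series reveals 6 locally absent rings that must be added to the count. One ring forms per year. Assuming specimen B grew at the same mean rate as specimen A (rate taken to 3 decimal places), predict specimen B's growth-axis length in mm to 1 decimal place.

Specimen A: adjusted count: 704 − 16 + 6 = 694 rings.
A: 622.2 mm over 694 years gives 622.2 / 694 ≈ 0.897 mm per year.
For B, 0.897 mm/year × 910 years = 816.3 mm.

816.3 mm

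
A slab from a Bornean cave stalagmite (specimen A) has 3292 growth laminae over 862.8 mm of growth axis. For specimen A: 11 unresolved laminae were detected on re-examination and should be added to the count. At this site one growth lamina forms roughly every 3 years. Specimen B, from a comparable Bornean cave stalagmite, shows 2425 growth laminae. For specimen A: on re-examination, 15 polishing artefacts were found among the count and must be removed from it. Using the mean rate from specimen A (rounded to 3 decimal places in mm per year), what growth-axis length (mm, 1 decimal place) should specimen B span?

Specimen A: after corrections the count is 3292 − 15 + 11 = 3288 growth laminae.
Specimen A: multiplying by 3 years per growth lamina: 3288 × 3 = 9864 years.
A: 862.8 mm over 9864 years gives 862.8 / 9864 ≈ 0.087 mm/year.
Specimen B: multiplying by 3 years per growth lamina: 2425 × 3 = 7275 years. B's length ≈ 0.087 × 7275 = 632.9 mm.

632.9 mm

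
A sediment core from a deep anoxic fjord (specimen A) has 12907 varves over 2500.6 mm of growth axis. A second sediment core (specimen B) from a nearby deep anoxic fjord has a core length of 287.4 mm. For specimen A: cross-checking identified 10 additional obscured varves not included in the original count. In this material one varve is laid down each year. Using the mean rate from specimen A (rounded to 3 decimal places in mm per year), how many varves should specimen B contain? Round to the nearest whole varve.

Specimen A: true varve count = 12907 + 10 = 12917.
A: Mean rate = 2500.6 mm / 12917 years ≈ 0.194 mm/year.
B spans 287.4 / 0.194 = 1481.44 years ≈ 1481 varves.

1481 varves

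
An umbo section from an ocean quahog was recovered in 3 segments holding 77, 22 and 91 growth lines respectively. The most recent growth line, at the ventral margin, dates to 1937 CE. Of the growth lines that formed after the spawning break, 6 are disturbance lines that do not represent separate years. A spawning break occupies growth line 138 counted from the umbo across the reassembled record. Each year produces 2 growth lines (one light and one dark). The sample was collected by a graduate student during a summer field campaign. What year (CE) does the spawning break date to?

Total growth lines = 77 + 22 + 91 = 190.
Between growth line 138 and the ventral margin there are 190 − 138 = 52 growth lines.
Excluding 6 false growth lines: 52 − 6 = 46.
46 growth lines at 2 per year is 46 / 2 = 23 years.
The growth line at the ventral margin is 1937 CE, so the spawning break dates to 1937 − 23 = 1914 CE.

1914 CE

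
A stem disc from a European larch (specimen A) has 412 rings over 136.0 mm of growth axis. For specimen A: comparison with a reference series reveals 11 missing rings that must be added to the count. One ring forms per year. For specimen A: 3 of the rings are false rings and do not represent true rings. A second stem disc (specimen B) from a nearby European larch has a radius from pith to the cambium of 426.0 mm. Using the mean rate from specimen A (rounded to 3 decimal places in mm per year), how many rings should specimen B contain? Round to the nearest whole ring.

Specimen A: after corrections the count is 412 − 3 + 11 = 420 rings.
A: Mean rate = 136.0 mm / 420 years ≈ 0.324 mm per year.
B spans 426.0 / 0.324 = 1314.81 years ≈ 1315 rings.

1315 rings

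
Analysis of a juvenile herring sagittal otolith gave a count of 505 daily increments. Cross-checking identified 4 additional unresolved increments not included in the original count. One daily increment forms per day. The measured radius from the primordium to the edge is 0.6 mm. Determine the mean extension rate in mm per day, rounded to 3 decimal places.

0.001 mm per day

Correcting the raw count gives 505 + 4 = 509 true daily increments.
Extension rate ≈ 0.6 / 509 = 0.001 mm per day.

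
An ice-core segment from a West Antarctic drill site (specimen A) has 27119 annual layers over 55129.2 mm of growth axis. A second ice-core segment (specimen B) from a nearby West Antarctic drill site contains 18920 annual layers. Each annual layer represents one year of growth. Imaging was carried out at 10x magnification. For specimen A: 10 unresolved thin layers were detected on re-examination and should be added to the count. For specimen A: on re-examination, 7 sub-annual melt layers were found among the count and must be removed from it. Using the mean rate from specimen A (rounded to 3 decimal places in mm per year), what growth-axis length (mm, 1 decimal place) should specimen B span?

38464.4 mm

Specimen A: after corrections the count is 27119 − 7 + 10 = 27122 annual layers.
A: Mean rate = 55129.2 mm / 27122 years ≈ 2.033 mm/year.
For B, 2.033 mm/year × 18920 years = 38464.4 mm.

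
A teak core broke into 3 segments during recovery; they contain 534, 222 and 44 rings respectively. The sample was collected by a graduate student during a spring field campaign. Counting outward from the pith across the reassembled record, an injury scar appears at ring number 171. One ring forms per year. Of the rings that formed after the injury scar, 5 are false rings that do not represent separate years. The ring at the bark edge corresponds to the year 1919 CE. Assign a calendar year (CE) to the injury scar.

Total rings = 534 + 222 + 44 = 800.
800 − 171 = 629 rings lie beyond the injury scar toward the bark edge.
629 − 5 false = 624 true rings after the injury scar.
The ring at the bark edge is 1919 CE, so the injury scar dates to 1919 − 624 = 1295 CE.

1295 CE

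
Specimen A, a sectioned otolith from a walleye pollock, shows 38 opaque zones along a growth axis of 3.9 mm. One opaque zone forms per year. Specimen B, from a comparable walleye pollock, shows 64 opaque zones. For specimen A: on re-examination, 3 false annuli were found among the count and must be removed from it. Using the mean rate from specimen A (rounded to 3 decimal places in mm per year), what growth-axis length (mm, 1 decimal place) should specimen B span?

7.1 mm

Specimen A: correcting the raw count gives 38 − 3 = 35 true opaque zones.
A: Mean rate = 3.9 mm / 35 years ≈ 0.111 mm/yr.
Length of B = 0.111 × 64 = 7.1 mm.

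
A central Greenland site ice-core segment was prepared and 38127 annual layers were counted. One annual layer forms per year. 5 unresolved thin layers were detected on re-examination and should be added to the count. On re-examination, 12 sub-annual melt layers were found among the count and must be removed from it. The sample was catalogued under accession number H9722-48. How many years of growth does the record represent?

38120 years

True annual layer count = 38127 − 12 + 5 = 38120.
With a one-to-one annual layer periodicity this is 38120 years.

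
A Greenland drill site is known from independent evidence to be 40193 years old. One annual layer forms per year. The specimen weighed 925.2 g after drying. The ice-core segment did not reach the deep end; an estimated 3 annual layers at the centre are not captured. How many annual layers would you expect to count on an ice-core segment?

40190 annual layers

At one annual layer per year, 40193 years correspond to 40193 annual layers.
Less the 3 uncaptured annual layers: 40193 − 3 = 40190.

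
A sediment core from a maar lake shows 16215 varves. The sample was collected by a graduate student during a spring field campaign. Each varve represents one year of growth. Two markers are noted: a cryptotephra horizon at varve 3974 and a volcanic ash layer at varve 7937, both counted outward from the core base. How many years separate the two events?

Separation: 7937 − 3974 = 3963 varves.
That is 3963 years at one varve per year.

3963 yr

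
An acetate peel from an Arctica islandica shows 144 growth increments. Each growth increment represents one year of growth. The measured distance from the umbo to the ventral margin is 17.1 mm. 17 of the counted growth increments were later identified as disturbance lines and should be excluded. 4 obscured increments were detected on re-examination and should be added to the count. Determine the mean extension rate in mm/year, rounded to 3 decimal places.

True growth increment count = 144 − 17 + 4 = 131.
17.1 mm over 131 years gives 17.1 / 131 ≈ 0.131 mm/year.

0.131 mm/year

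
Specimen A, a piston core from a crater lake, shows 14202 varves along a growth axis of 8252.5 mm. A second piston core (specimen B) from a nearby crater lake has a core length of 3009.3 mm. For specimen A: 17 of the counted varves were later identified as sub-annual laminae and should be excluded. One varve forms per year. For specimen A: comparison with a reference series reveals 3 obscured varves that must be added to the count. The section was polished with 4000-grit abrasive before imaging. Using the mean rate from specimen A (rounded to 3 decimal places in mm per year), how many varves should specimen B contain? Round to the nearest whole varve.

5171 varves

Specimen A: adjusted count: 14202 − 17 + 3 = 14188 varves.
A: 8252.5 mm over 14188 years gives 8252.5 / 14188 ≈ 0.582 mm per year.
Specimen B: 3009.3 mm / 0.582 mm per year = 5170.62 years ≈ 5171 varves.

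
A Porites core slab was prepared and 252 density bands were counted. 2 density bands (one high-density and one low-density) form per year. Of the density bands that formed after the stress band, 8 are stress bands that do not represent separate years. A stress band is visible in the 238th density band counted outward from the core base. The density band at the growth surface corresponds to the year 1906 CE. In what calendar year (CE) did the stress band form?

252 − 238 = 14 density bands lie beyond the stress band toward the growth surface.
Removing the 8 false density bands leaves 14 − 8 = 6 true density bands beyond the stress band.
With 2 density bands per year, 6 / 2 = 3 years.
The density band at the growth surface is 1906 CE, so the stress band dates to 1906 − 3 = 1903 CE.

1903 CE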